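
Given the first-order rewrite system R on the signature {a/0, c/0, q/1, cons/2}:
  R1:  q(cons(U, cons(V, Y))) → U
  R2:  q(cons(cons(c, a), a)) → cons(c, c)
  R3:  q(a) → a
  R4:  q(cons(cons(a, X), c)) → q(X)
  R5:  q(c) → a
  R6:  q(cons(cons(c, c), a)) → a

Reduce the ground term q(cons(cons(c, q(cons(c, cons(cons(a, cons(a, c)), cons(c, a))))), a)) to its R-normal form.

a

1. q(cons(cons(c, q(cons(c, cons(cons(a, cons(a, c)), cons(c, a))))), a))  →  q(cons(cons(c, c), a))   [R1 at 1.1.2]
2. q(cons(cons(c, c), a))  →  a   [R6 at ε]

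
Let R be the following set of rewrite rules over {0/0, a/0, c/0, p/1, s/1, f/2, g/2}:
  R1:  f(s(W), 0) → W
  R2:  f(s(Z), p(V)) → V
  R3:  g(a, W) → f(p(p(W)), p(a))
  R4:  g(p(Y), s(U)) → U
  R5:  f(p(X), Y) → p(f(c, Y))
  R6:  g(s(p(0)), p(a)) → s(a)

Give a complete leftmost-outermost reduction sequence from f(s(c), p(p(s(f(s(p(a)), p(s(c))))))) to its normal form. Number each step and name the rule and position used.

1. f(s(c), p(p(s(f(s(p(a)), p(s(c)))))))  →  p(s(f(s(p(a)), p(s(c)))))   [R2 at ε]
2. p(s(f(s(p(a)), p(s(c)))))  →  p(s(s(c)))   [R2 at 1.1]

p(s(s(c)))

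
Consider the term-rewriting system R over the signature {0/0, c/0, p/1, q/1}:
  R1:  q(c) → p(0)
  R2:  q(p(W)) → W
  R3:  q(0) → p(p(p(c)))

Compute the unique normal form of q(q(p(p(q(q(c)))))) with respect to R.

0

1. q(q(p(p(q(q(c))))))  →  q(p(q(q(c))))   [R2 at 1]
2. q(p(q(q(c))))  →  q(q(c))   [R2 at ε]
3. q(q(c))  →  q(p(0))   [R1 at 1]
4. q(p(0))  →  0   [R2 at ε]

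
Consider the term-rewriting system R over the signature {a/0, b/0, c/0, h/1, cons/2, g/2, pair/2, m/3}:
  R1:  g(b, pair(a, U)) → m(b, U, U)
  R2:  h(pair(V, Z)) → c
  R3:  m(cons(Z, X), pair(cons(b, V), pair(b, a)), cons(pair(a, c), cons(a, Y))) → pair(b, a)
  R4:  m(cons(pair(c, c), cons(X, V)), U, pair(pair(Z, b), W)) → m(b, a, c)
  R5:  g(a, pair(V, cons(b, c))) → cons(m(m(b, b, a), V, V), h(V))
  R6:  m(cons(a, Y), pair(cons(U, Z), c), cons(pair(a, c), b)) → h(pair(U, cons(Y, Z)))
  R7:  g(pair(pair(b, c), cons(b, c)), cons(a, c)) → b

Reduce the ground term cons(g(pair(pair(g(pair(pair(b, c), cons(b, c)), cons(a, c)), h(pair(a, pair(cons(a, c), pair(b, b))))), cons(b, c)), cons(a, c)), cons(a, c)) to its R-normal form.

cons(b, cons(a, c))

1. cons(g(pair(pair(g(pair(pair(b, c), cons(b, c)), cons(a, c)), h(pair(a, pair(cons(a, c), pair(b, b))))), cons(b, c)), cons(a, c)), cons(a, c))  →  cons(g(pair(pair(b, h(pair(a, pair(cons(a, c), pair(b, b))))), cons(b, c)), cons(a, c)), cons(a, c))   [R7 at 1.1.1.1]
2. cons(g(pair(pair(b, h(pair(a, pair(cons(a, c), pair(b, b))))), cons(b, c)), cons(a, c)), cons(a, c))  →  cons(g(pair(pair(b, c), cons(b, c)), cons(a, c)), cons(a, c))   [R2 at 1.1.1.2]
3. cons(g(pair(pair(b, c), cons(b, c)), cons(a, c)), cons(a, c))  →  cons(b, cons(a, c))   [R7 at 1]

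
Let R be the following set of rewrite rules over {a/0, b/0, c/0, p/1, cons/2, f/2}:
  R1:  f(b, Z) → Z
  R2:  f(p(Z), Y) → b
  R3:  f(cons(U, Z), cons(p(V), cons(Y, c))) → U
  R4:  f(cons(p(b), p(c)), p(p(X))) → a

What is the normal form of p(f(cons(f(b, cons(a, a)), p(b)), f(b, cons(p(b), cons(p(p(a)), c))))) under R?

p(cons(a, a))

1. p(f(cons(f(b, cons(a, a)), p(b)), f(b, cons(p(b), cons(p(p(a)), c)))))  →  p(f(cons(cons(a, a), p(b)), f(b, cons(p(b), cons(p(p(a)), c)))))   [R1 at 1.1.1]
2. p(f(cons(cons(a, a), p(b)), f(b, cons(p(b), cons(p(p(a)), c)))))  →  p(f(cons(cons(a, a), p(b)), cons(p(b), cons(p(p(a)), c))))   [R1 at 1.2]
3. p(f(cons(cons(a, a), p(b)), cons(p(b), cons(p(p(a)), c))))  →  p(cons(a, a))   [R3 at 1]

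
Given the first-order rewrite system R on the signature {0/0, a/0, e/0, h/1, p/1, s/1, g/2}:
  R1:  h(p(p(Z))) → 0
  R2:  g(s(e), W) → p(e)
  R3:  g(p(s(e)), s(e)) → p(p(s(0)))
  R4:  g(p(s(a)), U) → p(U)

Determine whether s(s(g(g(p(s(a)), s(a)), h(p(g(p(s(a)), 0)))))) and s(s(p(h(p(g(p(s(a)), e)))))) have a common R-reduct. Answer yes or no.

Reduce t₁ = s(s(g(g(p(s(a)), s(a)), h(p(g(p(s(a)), 0)))))):
1. s(s(g(g(p(s(a)), s(a)), h(p(g(p(s(a)), 0))))))  →  s(s(g(p(s(a)), h(p(g(p(s(a)), 0))))))   [R4 at 1.1.1]
2. s(s(g(p(s(a)), h(p(g(p(s(a)), 0))))))  →  s(s(p(h(p(g(p(s(a)), 0))))))   [R4 at 1.1]
3. s(s(p(h(p(g(p(s(a)), 0))))))  →  s(s(p(h(p(p(0))))))   [R4 at 1.1.1.1.1]
4. s(s(p(h(p(p(0))))))  →  s(s(p(0)))   [R1 at 1.1.1]

Reduce t₂ = s(s(p(h(p(g(p(s(a)), e)))))):
1. s(s(p(h(p(g(p(s(a)), e))))))  →  s(s(p(h(p(p(e))))))   [R4 at 1.1.1.1.1]
2. s(s(p(h(p(p(e))))))  →  s(s(p(0)))   [R1 at 1.1.1]

yes — NF(t₁) = s(s(p(0))), NF(t₂) = s(s(p(0)))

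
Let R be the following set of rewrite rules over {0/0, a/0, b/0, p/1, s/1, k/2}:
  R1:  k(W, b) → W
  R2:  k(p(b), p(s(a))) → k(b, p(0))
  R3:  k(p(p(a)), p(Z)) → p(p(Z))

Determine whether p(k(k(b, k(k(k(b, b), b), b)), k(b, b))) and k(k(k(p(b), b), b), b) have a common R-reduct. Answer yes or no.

Reduce t₁ = p(k(k(b, k(k(k(b, b), b), b)), k(b, b))):
1. p(k(k(b, k(k(k(b, b), b), b)), k(b, b)))  →  p(k(k(b, k(k(b, b), b)), k(b, b)))   [R1 at 1.1.2]
2. p(k(k(b, k(k(b, b), b)), k(b, b)))  →  p(k(k(b, k(b, b)), k(b, b)))   [R1 at 1.1.2]
3. p(k(k(b, k(b, b)), k(b, b)))  →  p(k(k(b, b), k(b, b)))   [R1 at 1.1.2]
4. p(k(k(b, b), k(b, b)))  →  p(k(b, k(b, b)))   [R1 at 1.1]
5. p(k(b, k(b, b)))  →  p(k(b, b))   [R1 at 1.2]
6. p(k(b, b))  →  p(b)   [R1 at 1]

Reduce t₂ = k(k(k(p(b), b), b), b):
1. k(k(k(p(b), b), b), b)  →  k(k(p(b), b), b)   [R1 at ε]
2. k(k(p(b), b), b)  →  k(p(b), b)   [R1 at ε]
3. k(p(b), b)  →  p(b)   [R1 at ε]

yes — NF(t₁) = p(b), NF(t₂) = p(b)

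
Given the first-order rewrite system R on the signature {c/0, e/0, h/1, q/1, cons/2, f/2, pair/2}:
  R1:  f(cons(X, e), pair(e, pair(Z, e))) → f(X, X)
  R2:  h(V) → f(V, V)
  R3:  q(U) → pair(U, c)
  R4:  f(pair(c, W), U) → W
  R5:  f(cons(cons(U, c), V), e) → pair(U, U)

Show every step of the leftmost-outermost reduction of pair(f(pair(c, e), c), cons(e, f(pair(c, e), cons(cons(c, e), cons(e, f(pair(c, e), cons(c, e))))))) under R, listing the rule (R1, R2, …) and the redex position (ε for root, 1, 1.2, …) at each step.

pair(e, cons(e, e))

1. pair(f(pair(c, e), c), cons(e, f(pair(c, e), cons(cons(c, e), cons(e, f(pair(c, e), cons(c, e)))))))  →  pair(e, cons(e, f(pair(c, e), cons(cons(c, e), cons(e, f(pair(c, e), cons(c, e)))))))   [R4 at 1]
2. pair(e, cons(e, f(pair(c, e), cons(cons(c, e), cons(e, f(pair(c, e), cons(c, e)))))))  →  pair(e, cons(e, e))   [R4 at 2.2]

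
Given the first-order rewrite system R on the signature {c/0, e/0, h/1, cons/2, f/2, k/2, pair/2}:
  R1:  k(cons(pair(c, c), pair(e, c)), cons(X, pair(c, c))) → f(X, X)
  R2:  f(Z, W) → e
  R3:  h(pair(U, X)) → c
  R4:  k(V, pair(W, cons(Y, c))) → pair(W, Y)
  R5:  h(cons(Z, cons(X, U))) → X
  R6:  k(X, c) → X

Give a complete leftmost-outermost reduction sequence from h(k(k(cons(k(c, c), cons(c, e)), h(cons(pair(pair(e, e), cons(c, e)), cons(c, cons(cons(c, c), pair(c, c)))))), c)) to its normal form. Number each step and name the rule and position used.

1. h(k(k(cons(k(c, c), cons(c, e)), h(cons(pair(pair(e, e), cons(c, e)), cons(c, cons(cons(c, c), pair(c, c)))))), c))  →  h(k(cons(k(c, c), cons(c, e)), h(cons(pair(pair(e, e), cons(c, e)), cons(c, cons(cons(c, c), pair(c, c)))))))   [R6 at 1]
2. h(k(cons(k(c, c), cons(c, e)), h(cons(pair(pair(e, e), cons(c, e)), cons(c, cons(cons(c, c), pair(c, c)))))))  →  h(k(cons(c, cons(c, e)), h(cons(pair(pair(e, e), cons(c, e)), cons(c, cons(cons(c, c), pair(c, c)))))))   [R6 at 1.1.1]
3. h(k(cons(c, cons(c, e)), h(cons(pair(pair(e, e), cons(c, e)), cons(c, cons(cons(c, c), pair(c, c)))))))  →  h(k(cons(c, cons(c, e)), c))   [R5 at 1.2]
4. h(k(cons(c, cons(c, e)), c))  →  h(cons(c, cons(c, e)))   [R6 at 1]
5. h(cons(c, cons(c, e)))  →  c   [R5 at ε]

c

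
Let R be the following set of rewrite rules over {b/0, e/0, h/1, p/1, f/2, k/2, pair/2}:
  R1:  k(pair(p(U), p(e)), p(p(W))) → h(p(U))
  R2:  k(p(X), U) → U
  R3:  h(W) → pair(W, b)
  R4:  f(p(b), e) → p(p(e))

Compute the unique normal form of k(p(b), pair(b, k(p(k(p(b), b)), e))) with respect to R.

1. k(p(b), pair(b, k(p(k(p(b), b)), e)))  →  pair(b, k(p(k(p(b), b)), e))   [R2 at ε]
2. pair(b, k(p(k(p(b), b)), e))  →  pair(b, e)   [R2 at 2]

pair(b, e)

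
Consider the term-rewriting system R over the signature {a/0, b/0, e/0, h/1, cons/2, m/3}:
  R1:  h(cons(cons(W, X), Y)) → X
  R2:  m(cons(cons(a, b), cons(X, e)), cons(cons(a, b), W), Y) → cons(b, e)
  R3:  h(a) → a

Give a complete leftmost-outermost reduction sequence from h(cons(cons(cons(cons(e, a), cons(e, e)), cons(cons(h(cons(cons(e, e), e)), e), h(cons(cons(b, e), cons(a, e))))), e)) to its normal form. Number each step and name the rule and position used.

1. h(cons(cons(cons(cons(e, a), cons(e, e)), cons(cons(h(cons(cons(e, e), e)), e), h(cons(cons(b, e), cons(a, e))))), e))  →  cons(cons(h(cons(cons(e, e), e)), e), h(cons(cons(b, e), cons(a, e))))   [R1 at ε]
2. cons(cons(h(cons(cons(e, e), e)), e), h(cons(cons(b, e), cons(a, e))))  →  cons(cons(e, e), h(cons(cons(b, e), cons(a, e))))   [R1 at 1.1]
3. cons(cons(e, e), h(cons(cons(b, e), cons(a, e))))  →  cons(cons(e, e), e)   [R1 at 2]

cons(cons(e, e), e)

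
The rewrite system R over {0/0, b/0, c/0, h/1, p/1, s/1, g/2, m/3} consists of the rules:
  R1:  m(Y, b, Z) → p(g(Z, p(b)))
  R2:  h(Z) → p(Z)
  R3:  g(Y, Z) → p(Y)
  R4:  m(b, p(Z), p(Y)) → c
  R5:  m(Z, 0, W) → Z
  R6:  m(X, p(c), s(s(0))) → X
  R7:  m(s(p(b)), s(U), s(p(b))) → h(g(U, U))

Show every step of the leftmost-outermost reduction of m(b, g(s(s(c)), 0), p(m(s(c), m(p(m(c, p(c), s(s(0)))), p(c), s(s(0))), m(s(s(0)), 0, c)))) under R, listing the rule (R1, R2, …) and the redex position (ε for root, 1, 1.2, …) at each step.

c

1. m(b, g(s(s(c)), 0), p(m(s(c), m(p(m(c, p(c), s(s(0)))), p(c), s(s(0))), m(s(s(0)), 0, c))))  →  m(b, p(s(s(c))), p(m(s(c), m(p(m(c, p(c), s(s(0)))), p(c), s(s(0))), m(s(s(0)), 0, c))))   [R3 at 2]
2. m(b, p(s(s(c))), p(m(s(c), m(p(m(c, p(c), s(s(0)))), p(c), s(s(0))), m(s(s(0)), 0, c))))  →  c   [R4 at ε]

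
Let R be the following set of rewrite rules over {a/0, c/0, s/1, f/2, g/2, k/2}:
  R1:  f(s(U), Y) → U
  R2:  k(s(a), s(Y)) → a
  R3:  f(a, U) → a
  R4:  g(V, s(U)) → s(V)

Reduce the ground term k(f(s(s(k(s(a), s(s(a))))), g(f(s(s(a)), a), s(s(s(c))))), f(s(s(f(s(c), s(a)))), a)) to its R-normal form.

a

1. k(f(s(s(k(s(a), s(s(a))))), g(f(s(s(a)), a), s(s(s(c))))), f(s(s(f(s(c), s(a)))), a))  →  k(s(k(s(a), s(s(a)))), f(s(s(f(s(c), s(a)))), a))   [R1 at 1]
2. k(s(k(s(a), s(s(a)))), f(s(s(f(s(c), s(a)))), a))  →  k(s(a), f(s(s(f(s(c), s(a)))), a))   [R2 at 1.1]
3. k(s(a), f(s(s(f(s(c), s(a)))), a))  →  k(s(a), s(f(s(c), s(a))))   [R1 at 2]
4. k(s(a), s(f(s(c), s(a))))  →  a   [R2 at ε]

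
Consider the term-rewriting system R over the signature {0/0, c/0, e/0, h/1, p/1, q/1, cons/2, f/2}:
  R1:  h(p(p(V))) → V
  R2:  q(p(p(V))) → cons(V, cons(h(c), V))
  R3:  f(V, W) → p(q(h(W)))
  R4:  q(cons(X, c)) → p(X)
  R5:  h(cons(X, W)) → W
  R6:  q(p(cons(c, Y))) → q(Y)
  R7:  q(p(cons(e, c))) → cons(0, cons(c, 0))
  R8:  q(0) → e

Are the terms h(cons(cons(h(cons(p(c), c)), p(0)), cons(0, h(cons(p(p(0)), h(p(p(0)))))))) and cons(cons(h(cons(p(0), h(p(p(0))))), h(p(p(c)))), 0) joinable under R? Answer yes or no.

Reduce t₁ = h(cons(cons(h(cons(p(c), c)), p(0)), cons(0, h(cons(p(p(0)), h(p(p(0)))))))):
1. h(cons(cons(h(cons(p(c), c)), p(0)), cons(0, h(cons(p(p(0)), h(p(p(0))))))))  →  cons(0, h(cons(p(p(0)), h(p(p(0))))))   [R5 at ε]
2. cons(0, h(cons(p(p(0)), h(p(p(0))))))  →  cons(0, h(p(p(0))))   [R5 at 2]
3. cons(0, h(p(p(0))))  →  cons(0, 0)   [R1 at 2]

Reduce t₂ = cons(cons(h(cons(p(0), h(p(p(0))))), h(p(p(c)))), 0):
1. cons(cons(h(cons(p(0), h(p(p(0))))), h(p(p(c)))), 0)  →  cons(cons(h(p(p(0))), h(p(p(c)))), 0)   [R5 at 1.1]
2. cons(cons(h(p(p(0))), h(p(p(c)))), 0)  →  cons(cons(0, h(p(p(c)))), 0)   [R1 at 1.1]
3. cons(cons(0, h(p(p(c)))), 0)  →  cons(cons(0, c), 0)   [R1 at 1.2]

no — NF(t₁) = cons(0, 0), NF(t₂) = cons(cons(0, c), 0)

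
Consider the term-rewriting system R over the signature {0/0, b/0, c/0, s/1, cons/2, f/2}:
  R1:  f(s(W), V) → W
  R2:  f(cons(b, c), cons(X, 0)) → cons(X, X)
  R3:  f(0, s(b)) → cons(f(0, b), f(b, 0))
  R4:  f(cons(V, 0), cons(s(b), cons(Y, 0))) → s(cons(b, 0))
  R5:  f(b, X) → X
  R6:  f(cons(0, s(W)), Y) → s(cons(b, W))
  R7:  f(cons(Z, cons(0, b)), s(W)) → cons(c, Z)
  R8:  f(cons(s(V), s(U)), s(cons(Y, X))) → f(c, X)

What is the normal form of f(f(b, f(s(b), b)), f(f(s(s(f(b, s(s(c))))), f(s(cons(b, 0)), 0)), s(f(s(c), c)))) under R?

s(s(c))

1. f(f(b, f(s(b), b)), f(f(s(s(f(b, s(s(c))))), f(s(cons(b, 0)), 0)), s(f(s(c), c))))  →  f(f(s(b), b), f(f(s(s(f(b, s(s(c))))), f(s(cons(b, 0)), 0)), s(f(s(c), c))))   [R5 at 1]
2. f(f(s(b), b), f(f(s(s(f(b, s(s(c))))), f(s(cons(b, 0)), 0)), s(f(s(c), c))))  →  f(b, f(f(s(s(f(b, s(s(c))))), f(s(cons(b, 0)), 0)), s(f(s(c), c))))   [R1 at 1]
3. f(b, f(f(s(s(f(b, s(s(c))))), f(s(cons(b, 0)), 0)), s(f(s(c), c))))  →  f(f(s(s(f(b, s(s(c))))), f(s(cons(b, 0)), 0)), s(f(s(c), c)))   [R5 at ε]
4. f(f(s(s(f(b, s(s(c))))), f(s(cons(b, 0)), 0)), s(f(s(c), c)))  →  f(s(f(b, s(s(c)))), s(f(s(c), c)))   [R1 at 1]
5. f(s(f(b, s(s(c)))), s(f(s(c), c)))  →  f(b, s(s(c)))   [R1 at ε]
6. f(b, s(s(c)))  →  s(s(c))   [R5 at ε]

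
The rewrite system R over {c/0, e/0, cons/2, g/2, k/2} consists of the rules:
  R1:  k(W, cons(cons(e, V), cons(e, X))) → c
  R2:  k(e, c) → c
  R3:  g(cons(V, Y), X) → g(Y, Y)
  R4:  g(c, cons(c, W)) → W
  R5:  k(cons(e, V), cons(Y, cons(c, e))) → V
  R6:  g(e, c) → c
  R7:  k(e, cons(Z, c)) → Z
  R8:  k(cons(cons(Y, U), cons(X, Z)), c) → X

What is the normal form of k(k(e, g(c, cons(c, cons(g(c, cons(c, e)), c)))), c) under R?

c

1. k(k(e, g(c, cons(c, cons(g(c, cons(c, e)), c)))), c)  →  k(k(e, cons(g(c, cons(c, e)), c)), c)   [R4 at 1.2]
2. k(k(e, cons(g(c, cons(c, e)), c)), c)  →  k(g(c, cons(c, e)), c)   [R7 at 1]
3. k(g(c, cons(c, e)), c)  →  k(e, c)   [R4 at 1]
4. k(e, c)  →  c   [R2 at ε]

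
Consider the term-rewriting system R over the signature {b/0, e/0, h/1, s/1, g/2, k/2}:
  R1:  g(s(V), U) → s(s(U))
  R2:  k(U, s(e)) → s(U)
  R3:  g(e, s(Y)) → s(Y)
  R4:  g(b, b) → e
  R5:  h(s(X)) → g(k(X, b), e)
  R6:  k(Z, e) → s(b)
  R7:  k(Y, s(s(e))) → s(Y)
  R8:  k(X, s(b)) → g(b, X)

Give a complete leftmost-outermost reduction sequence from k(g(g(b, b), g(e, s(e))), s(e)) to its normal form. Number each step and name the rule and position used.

s(s(e))

1. k(g(g(b, b), g(e, s(e))), s(e))  →  s(g(g(b, b), g(e, s(e))))   [R2 at ε]
2. s(g(g(b, b), g(e, s(e))))  →  s(g(e, g(e, s(e))))   [R4 at 1.1]
3. s(g(e, g(e, s(e))))  →  s(g(e, s(e)))   [R3 at 1.2]
4. s(g(e, s(e)))  →  s(s(e))   [R3 at 1]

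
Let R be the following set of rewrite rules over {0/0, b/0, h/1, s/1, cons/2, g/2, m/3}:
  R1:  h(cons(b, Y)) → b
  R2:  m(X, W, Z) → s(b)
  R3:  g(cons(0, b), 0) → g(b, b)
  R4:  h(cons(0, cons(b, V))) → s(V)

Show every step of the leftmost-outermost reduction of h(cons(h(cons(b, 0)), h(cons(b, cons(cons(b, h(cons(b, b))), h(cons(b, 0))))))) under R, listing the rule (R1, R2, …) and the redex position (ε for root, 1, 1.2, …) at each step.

b

1. h(cons(h(cons(b, 0)), h(cons(b, cons(cons(b, h(cons(b, b))), h(cons(b, 0)))))))  →  h(cons(b, h(cons(b, cons(cons(b, h(cons(b, b))), h(cons(b, 0)))))))   [R1 at 1.1]
2. h(cons(b, h(cons(b, cons(cons(b, h(cons(b, b))), h(cons(b, 0)))))))  →  b   [R1 at ε]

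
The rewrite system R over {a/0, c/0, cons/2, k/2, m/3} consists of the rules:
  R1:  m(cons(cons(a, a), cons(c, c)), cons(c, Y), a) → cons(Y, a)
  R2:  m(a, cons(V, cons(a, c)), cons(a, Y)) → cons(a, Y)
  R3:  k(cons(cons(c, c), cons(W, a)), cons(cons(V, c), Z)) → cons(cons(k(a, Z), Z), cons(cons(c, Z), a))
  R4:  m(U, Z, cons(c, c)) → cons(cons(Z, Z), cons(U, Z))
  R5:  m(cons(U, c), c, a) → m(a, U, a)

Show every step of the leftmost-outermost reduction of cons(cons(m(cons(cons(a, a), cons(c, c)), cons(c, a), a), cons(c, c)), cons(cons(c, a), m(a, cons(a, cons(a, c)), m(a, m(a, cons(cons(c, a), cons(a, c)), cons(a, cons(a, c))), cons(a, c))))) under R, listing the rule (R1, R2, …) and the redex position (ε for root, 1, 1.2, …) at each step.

cons(cons(cons(a, a), cons(c, c)), cons(cons(c, a), cons(a, c)))

1. cons(cons(m(cons(cons(a, a), cons(c, c)), cons(c, a), a), cons(c, c)), cons(cons(c, a), m(a, cons(a, cons(a, c)), m(a, m(a, cons(cons(c, a), cons(a, c)), cons(a, cons(a, c))), cons(a, c)))))  →  cons(cons(cons(a, a), cons(c, c)), cons(cons(c, a), m(a, cons(a, cons(a, c)), m(a, m(a, cons(cons(c, a), cons(a, c)), cons(a, cons(a, c))), cons(a, c)))))   [R1 at 1.1]
2. cons(cons(cons(a, a), cons(c, c)), cons(cons(c, a), m(a, cons(a, cons(a, c)), m(a, m(a, cons(cons(c, a), cons(a, c)), cons(a, cons(a, c))), cons(a, c)))))  →  cons(cons(cons(a, a), cons(c, c)), cons(cons(c, a), m(a, cons(a, cons(a, c)), m(a, cons(a, cons(a, c)), cons(a, c)))))   [R2 at 2.2.3.2]
3. cons(cons(cons(a, a), cons(c, c)), cons(cons(c, a), m(a, cons(a, cons(a, c)), m(a, cons(a, cons(a, c)), cons(a, c)))))  →  cons(cons(cons(a, a), cons(c, c)), cons(cons(c, a), m(a, cons(a, cons(a, c)), cons(a, c))))   [R2 at 2.2.3]
4. cons(cons(cons(a, a), cons(c, c)), cons(cons(c, a), m(a, cons(a, cons(a, c)), cons(a, c))))  →  cons(cons(cons(a, a), cons(c, c)), cons(cons(c, a), cons(a, c)))   [R2 at 2.2]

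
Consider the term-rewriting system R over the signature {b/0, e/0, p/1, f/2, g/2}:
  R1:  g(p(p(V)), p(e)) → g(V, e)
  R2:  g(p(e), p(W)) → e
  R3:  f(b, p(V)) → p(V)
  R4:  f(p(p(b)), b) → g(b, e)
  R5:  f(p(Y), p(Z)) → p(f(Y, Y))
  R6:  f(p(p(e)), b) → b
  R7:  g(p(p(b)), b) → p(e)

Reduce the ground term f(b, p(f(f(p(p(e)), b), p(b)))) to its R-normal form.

1. f(b, p(f(f(p(p(e)), b), p(b))))  →  p(f(f(p(p(e)), b), p(b)))   [R3 at ε]
2. p(f(f(p(p(e)), b), p(b)))  →  p(f(b, p(b)))   [R6 at 1.1]
3. p(f(b, p(b)))  →  p(p(b))   [R3 at 1]

p(p(b))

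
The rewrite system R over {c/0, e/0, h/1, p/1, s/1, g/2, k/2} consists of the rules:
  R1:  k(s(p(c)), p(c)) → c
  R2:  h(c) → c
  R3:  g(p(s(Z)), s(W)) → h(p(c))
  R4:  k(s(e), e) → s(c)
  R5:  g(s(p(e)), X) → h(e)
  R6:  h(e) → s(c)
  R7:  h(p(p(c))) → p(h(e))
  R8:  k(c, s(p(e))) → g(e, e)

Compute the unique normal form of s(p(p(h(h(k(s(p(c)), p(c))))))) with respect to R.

1. s(p(p(h(h(k(s(p(c)), p(c)))))))  →  s(p(p(h(h(c)))))   [R1 at 1.1.1.1.1]
2. s(p(p(h(h(c)))))  →  s(p(p(h(c))))   [R2 at 1.1.1.1]
3. s(p(p(h(c))))  →  s(p(p(c)))   [R2 at 1.1.1]

s(p(p(c)))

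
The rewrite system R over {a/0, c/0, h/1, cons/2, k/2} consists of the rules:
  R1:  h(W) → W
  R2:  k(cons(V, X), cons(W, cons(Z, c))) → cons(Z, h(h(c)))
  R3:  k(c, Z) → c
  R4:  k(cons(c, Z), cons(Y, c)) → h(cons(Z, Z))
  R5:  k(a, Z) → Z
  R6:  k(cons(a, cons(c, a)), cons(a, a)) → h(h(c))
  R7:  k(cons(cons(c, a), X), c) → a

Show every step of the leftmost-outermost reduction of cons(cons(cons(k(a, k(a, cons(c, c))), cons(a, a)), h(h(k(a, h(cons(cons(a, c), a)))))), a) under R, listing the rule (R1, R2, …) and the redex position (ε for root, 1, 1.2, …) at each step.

cons(cons(cons(cons(c, c), cons(a, a)), cons(cons(a, c), a)), a)

1. cons(cons(cons(k(a, k(a, cons(c, c))), cons(a, a)), h(h(k(a, h(cons(cons(a, c), a)))))), a)  →  cons(cons(cons(k(a, cons(c, c)), cons(a, a)), h(h(k(a, h(cons(cons(a, c), a)))))), a)   [R5 at 1.1.1]
2. cons(cons(cons(k(a, cons(c, c)), cons(a, a)), h(h(k(a, h(cons(cons(a, c), a)))))), a)  →  cons(cons(cons(cons(c, c), cons(a, a)), h(h(k(a, h(cons(cons(a, c), a)))))), a)   [R5 at 1.1.1]
3. cons(cons(cons(cons(c, c), cons(a, a)), h(h(k(a, h(cons(cons(a, c), a)))))), a)  →  cons(cons(cons(cons(c, c), cons(a, a)), h(k(a, h(cons(cons(a, c), a))))), a)   [R1 at 1.2]
4. cons(cons(cons(cons(c, c), cons(a, a)), h(k(a, h(cons(cons(a, c), a))))), a)  →  cons(cons(cons(cons(c, c), cons(a, a)), k(a, h(cons(cons(a, c), a)))), a)   [R1 at 1.2]
5. cons(cons(cons(cons(c, c), cons(a, a)), k(a, h(cons(cons(a, c), a)))), a)  →  cons(cons(cons(cons(c, c), cons(a, a)), h(cons(cons(a, c), a))), a)   [R5 at 1.2]
6. cons(cons(cons(cons(c, c), cons(a, a)), h(cons(cons(a, c), a))), a)  →  cons(cons(cons(cons(c, c), cons(a, a)), cons(cons(a, c), a)), a)   [R1 at 1.2]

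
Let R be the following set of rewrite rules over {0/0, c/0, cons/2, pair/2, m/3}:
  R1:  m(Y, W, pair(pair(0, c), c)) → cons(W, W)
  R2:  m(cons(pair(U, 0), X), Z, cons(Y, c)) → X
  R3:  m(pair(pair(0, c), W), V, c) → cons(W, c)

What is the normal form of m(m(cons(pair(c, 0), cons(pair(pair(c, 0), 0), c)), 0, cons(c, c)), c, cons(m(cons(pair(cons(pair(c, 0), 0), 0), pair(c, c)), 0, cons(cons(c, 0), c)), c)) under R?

c

1. m(m(cons(pair(c, 0), cons(pair(pair(c, 0), 0), c)), 0, cons(c, c)), c, cons(m(cons(pair(cons(pair(c, 0), 0), 0), pair(c, c)), 0, cons(cons(c, 0), c)), c))  →  m(cons(pair(pair(c, 0), 0), c), c, cons(m(cons(pair(cons(pair(c, 0), 0), 0), pair(c, c)), 0, cons(cons(c, 0), c)), c))   [R2 at 1]
2. m(cons(pair(pair(c, 0), 0), c), c, cons(m(cons(pair(cons(pair(c, 0), 0), 0), pair(c, c)), 0, cons(cons(c, 0), c)), c))  →  c   [R2 at ε]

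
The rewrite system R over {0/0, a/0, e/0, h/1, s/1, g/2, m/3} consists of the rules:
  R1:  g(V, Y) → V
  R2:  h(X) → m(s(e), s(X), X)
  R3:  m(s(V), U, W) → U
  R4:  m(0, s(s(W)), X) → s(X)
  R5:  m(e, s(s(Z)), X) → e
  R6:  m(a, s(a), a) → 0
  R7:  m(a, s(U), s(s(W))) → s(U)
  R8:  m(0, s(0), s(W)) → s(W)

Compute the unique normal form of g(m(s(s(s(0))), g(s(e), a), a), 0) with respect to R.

1. g(m(s(s(s(0))), g(s(e), a), a), 0)  →  m(s(s(s(0))), g(s(e), a), a)   [R1 at ε]
2. m(s(s(s(0))), g(s(e), a), a)  →  g(s(e), a)   [R3 at ε]
3. g(s(e), a)  →  s(e)   [R1 at ε]

s(e)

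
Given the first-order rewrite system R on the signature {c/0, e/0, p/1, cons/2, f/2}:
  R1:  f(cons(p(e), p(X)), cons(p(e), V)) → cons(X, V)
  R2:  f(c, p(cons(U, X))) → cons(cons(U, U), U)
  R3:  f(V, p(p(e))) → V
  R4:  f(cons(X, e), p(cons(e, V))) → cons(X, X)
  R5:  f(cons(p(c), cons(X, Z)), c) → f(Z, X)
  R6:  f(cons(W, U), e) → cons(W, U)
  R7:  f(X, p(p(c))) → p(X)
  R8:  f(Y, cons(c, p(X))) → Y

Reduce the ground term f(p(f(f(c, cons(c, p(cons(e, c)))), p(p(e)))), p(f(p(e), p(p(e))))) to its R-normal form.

1. f(p(f(f(c, cons(c, p(cons(e, c)))), p(p(e)))), p(f(p(e), p(p(e)))))  →  f(p(f(c, cons(c, p(cons(e, c))))), p(f(p(e), p(p(e)))))   [R3 at 1.1]
2. f(p(f(c, cons(c, p(cons(e, c))))), p(f(p(e), p(p(e)))))  →  f(p(c), p(f(p(e), p(p(e)))))   [R8 at 1.1]
3. f(p(c), p(f(p(e), p(p(e)))))  →  f(p(c), p(p(e)))   [R3 at 2.1]
4. f(p(c), p(p(e)))  →  p(c)   [R3 at ε]

p(c)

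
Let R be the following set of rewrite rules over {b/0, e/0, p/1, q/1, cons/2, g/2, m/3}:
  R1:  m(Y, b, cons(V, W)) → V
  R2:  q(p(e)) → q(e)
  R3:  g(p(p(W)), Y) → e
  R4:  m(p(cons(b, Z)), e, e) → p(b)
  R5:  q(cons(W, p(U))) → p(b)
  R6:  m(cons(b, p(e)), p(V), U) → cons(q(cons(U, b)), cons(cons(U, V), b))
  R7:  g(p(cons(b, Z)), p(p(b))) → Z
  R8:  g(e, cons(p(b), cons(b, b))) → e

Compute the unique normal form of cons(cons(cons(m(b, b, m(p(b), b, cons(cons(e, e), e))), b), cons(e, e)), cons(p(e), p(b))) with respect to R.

1. cons(cons(cons(m(b, b, m(p(b), b, cons(cons(e, e), e))), b), cons(e, e)), cons(p(e), p(b)))  →  cons(cons(cons(m(b, b, cons(e, e)), b), cons(e, e)), cons(p(e), p(b)))   [R1 at 1.1.1.3]
2. cons(cons(cons(m(b, b, cons(e, e)), b), cons(e, e)), cons(p(e), p(b)))  →  cons(cons(cons(e, b), cons(e, e)), cons(p(e), p(b)))   [R1 at 1.1.1]

cons(cons(cons(e, b), cons(e, e)), cons(p(e), p(b)))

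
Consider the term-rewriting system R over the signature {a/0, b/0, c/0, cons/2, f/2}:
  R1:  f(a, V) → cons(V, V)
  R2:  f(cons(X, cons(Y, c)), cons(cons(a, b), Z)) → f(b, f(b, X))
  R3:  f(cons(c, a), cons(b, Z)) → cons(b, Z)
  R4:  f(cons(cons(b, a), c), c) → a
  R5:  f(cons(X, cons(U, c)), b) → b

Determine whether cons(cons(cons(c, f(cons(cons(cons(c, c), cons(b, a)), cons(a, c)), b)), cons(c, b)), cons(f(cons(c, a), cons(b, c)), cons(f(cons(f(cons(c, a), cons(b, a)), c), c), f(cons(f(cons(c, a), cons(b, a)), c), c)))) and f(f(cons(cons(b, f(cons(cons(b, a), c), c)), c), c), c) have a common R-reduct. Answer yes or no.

no — NF(t₁) = cons(cons(cons(c, b), cons(c, b)), cons(cons(b, c), cons(a, a))), NF(t₂) = cons(c, c)

Reduce t₁ = cons(cons(cons(c, f(cons(cons(cons(c, c), cons(b, a)), cons(a, c)), b)), cons(c, b)), cons(f(cons(c, a), cons(b, c)), cons(f(cons(f(cons(c, a), cons(b, a)), c), c), f(cons(f(cons(c, a), cons(b, a)), c), c)))):
1. cons(cons(cons(c, f(cons(cons(cons(c, c), cons(b, a)), cons(a, c)), b)), cons(c, b)), cons(f(cons(c, a), cons(b, c)), cons(f(cons(f(cons(c, a), cons(b, a)), c), c), f(cons(f(cons(c, a), cons(b, a)), c), c))))  →  cons(cons(cons(c, b), cons(c, b)), cons(f(cons(c, a), cons(b, c)), cons(f(cons(f(cons(c, a), cons(b, a)), c), c), f(cons(f(cons(c, a), cons(b, a)), c), c))))   [R5 at 1.1.2]
2. cons(cons(cons(c, b), cons(c, b)), cons(f(cons(c, a), cons(b, c)), cons(f(cons(f(cons(c, a), cons(b, a)), c), c), f(cons(f(cons(c, a), cons(b, a)), c), c))))  →  cons(cons(cons(c, b), cons(c, b)), cons(cons(b, c), cons(f(cons(f(cons(c, a), cons(b, a)), c), c), f(cons(f(cons(c, a), cons(b, a)), c), c))))   [R3 at 2.1]
3. cons(cons(cons(c, b), cons(c, b)), cons(cons(b, c), cons(f(cons(f(cons(c, a), cons(b, a)), c), c), f(cons(f(cons(c, a), cons(b, a)), c), c))))  →  cons(cons(cons(c, b), cons(c, b)), cons(cons(b, c), cons(f(cons(cons(b, a), c), c), f(cons(f(cons(c, a), cons(b, a)), c), c))))   [R3 at 2.2.1.1.1]
4. cons(cons(cons(c, b), cons(c, b)), cons(cons(b, c), cons(f(cons(cons(b, a), c), c), f(cons(f(cons(c, a), cons(b, a)), c), c))))  →  cons(cons(cons(c, b), cons(c, b)), cons(cons(b, c), cons(a, f(cons(f(cons(c, a), cons(b, a)), c), c))))   [R4 at 2.2.1]
5. cons(cons(cons(c, b), cons(c, b)), cons(cons(b, c), cons(a, f(cons(f(cons(c, a), cons(b, a)), c), c))))  →  cons(cons(cons(c, b), cons(c, b)), cons(cons(b, c), cons(a, f(cons(cons(b, a), c), c))))   [R3 at 2.2.2.1.1]
6. cons(cons(cons(c, b), cons(c, b)), cons(cons(b, c), cons(a, f(cons(cons(b, a), c), c))))  →  cons(cons(cons(c, b), cons(c, b)), cons(cons(b, c), cons(a, a)))   [R4 at 2.2.2]

Reduce t₂ = f(f(cons(cons(b, f(cons(cons(b, a), c), c)), c), c), c):
1. f(f(cons(cons(b, f(cons(cons(b, a), c), c)), c), c), c)  →  f(f(cons(cons(b, a), c), c), c)   [R4 at 1.1.1.2]
2. f(f(cons(cons(b, a), c), c), c)  →  f(a, c)   [R4 at 1]
3. f(a, c)  →  cons(c, c)   [R1 at ε]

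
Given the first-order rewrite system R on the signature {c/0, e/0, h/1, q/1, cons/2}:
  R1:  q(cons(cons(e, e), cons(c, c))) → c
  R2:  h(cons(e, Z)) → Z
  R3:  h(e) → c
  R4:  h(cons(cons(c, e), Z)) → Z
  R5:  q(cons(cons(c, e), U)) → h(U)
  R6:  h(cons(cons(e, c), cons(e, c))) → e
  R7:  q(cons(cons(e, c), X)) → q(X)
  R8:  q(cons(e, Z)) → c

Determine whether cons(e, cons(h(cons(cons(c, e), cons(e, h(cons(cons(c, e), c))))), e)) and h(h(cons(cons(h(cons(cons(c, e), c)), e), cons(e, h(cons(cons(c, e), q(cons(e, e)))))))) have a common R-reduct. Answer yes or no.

Reduce t₁ = cons(e, cons(h(cons(cons(c, e), cons(e, h(cons(cons(c, e), c))))), e)):
1. cons(e, cons(h(cons(cons(c, e), cons(e, h(cons(cons(c, e), c))))), e))  →  cons(e, cons(cons(e, h(cons(cons(c, e), c))), e))   [R4 at 2.1]
2. cons(e, cons(cons(e, h(cons(cons(c, e), c))), e))  →  cons(e, cons(cons(e, c), e))   [R4 at 2.1.2]

Reduce t₂ = h(h(cons(cons(h(cons(cons(c, e), c)), e), cons(e, h(cons(cons(c, e), q(cons(e, e)))))))):
1. h(h(cons(cons(h(cons(cons(c, e), c)), e), cons(e, h(cons(cons(c, e), q(cons(e, e))))))))  →  h(h(cons(cons(c, e), cons(e, h(cons(cons(c, e), q(cons(e, e))))))))   [R4 at 1.1.1.1]
2. h(h(cons(cons(c, e), cons(e, h(cons(cons(c, e), q(cons(e, e))))))))  →  h(cons(e, h(cons(cons(c, e), q(cons(e, e))))))   [R4 at 1]
3. h(cons(e, h(cons(cons(c, e), q(cons(e, e))))))  →  h(cons(cons(c, e), q(cons(e, e))))   [R2 at ε]
4. h(cons(cons(c, e), q(cons(e, e))))  →  q(cons(e, e))   [R4 at ε]
5. q(cons(e, e))  →  c   [R8 at ε]

no — NF(t₁) = cons(e, cons(cons(e, c), e)), NF(t₂) = c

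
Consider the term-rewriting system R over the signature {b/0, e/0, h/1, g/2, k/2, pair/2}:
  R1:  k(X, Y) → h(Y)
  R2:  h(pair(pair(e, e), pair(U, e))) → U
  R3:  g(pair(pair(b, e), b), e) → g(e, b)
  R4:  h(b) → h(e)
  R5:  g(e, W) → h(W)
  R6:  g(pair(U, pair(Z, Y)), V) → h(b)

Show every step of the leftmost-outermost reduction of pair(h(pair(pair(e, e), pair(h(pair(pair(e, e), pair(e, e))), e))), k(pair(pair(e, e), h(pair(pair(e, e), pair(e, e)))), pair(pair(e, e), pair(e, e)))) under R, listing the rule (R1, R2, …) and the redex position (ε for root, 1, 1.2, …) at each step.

1. pair(h(pair(pair(e, e), pair(h(pair(pair(e, e), pair(e, e))), e))), k(pair(pair(e, e), h(pair(pair(e, e), pair(e, e)))), pair(pair(e, e), pair(e, e))))  →  pair(h(pair(pair(e, e), pair(e, e))), k(pair(pair(e, e), h(pair(pair(e, e), pair(e, e)))), pair(pair(e, e), pair(e, e))))   [R2 at 1]
2. pair(h(pair(pair(e, e), pair(e, e))), k(pair(pair(e, e), h(pair(pair(e, e), pair(e, e)))), pair(pair(e, e), pair(e, e))))  →  pair(e, k(pair(pair(e, e), h(pair(pair(e, e), pair(e, e)))), pair(pair(e, e), pair(e, e))))   [R2 at 1]
3. pair(e, k(pair(pair(e, e), h(pair(pair(e, e), pair(e, e)))), pair(pair(e, e), pair(e, e))))  →  pair(e, h(pair(pair(e, e), pair(e, e))))   [R1 at 2]
4. pair(e, h(pair(pair(e, e), pair(e, e))))  →  pair(e, e)   [R2 at 2]

pair(e, e)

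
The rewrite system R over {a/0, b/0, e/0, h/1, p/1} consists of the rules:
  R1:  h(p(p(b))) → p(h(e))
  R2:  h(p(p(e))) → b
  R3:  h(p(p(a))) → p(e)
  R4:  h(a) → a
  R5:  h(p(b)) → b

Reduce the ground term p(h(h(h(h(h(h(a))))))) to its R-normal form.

p(a)

1. p(h(h(h(h(h(h(a)))))))  →  p(h(h(h(h(h(a))))))   [R4 at 1.1.1.1.1.1]
2. p(h(h(h(h(h(a))))))  →  p(h(h(h(h(a)))))   [R4 at 1.1.1.1.1]
3. p(h(h(h(h(a)))))  →  p(h(h(h(a))))   [R4 at 1.1.1.1]
4. p(h(h(h(a))))  →  p(h(h(a)))   [R4 at 1.1.1]
5. p(h(h(a)))  →  p(h(a))   [R4 at 1.1]
6. p(h(a))  →  p(a)   [R4 at 1]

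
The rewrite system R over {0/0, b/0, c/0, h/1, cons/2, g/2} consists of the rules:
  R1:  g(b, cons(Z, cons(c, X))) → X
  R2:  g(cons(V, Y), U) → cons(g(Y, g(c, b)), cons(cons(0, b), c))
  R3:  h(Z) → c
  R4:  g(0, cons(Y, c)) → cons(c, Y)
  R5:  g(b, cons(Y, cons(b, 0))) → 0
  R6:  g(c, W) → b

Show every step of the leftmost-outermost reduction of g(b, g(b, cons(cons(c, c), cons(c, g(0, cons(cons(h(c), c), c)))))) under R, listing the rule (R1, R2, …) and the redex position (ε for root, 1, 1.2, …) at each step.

c

1. g(b, g(b, cons(cons(c, c), cons(c, g(0, cons(cons(h(c), c), c))))))  →  g(b, g(0, cons(cons(h(c), c), c)))   [R1 at 2]
2. g(b, g(0, cons(cons(h(c), c), c)))  →  g(b, cons(c, cons(h(c), c)))   [R4 at 2]
3. g(b, cons(c, cons(h(c), c)))  →  g(b, cons(c, cons(c, c)))   [R3 at 2.2.1]
4. g(b, cons(c, cons(c, c)))  →  c   [R1 at ε]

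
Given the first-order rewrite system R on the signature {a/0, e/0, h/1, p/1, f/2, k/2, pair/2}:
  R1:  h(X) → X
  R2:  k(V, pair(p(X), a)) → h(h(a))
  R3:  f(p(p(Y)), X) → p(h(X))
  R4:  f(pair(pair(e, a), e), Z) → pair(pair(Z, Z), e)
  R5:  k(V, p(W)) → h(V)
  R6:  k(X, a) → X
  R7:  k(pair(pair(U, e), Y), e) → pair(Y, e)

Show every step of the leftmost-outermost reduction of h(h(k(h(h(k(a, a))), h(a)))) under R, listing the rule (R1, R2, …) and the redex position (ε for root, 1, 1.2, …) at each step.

1. h(h(k(h(h(k(a, a))), h(a))))  →  h(k(h(h(k(a, a))), h(a)))   [R1 at ε]
2. h(k(h(h(k(a, a))), h(a)))  →  k(h(h(k(a, a))), h(a))   [R1 at ε]
3. k(h(h(k(a, a))), h(a))  →  k(h(k(a, a)), h(a))   [R1 at 1]
4. k(h(k(a, a)), h(a))  →  k(k(a, a), h(a))   [R1 at 1]
5. k(k(a, a), h(a))  →  k(a, h(a))   [R6 at 1]
6. k(a, h(a))  →  k(a, a)   [R1 at 2]
7. k(a, a)  →  a   [R6 at ε]

a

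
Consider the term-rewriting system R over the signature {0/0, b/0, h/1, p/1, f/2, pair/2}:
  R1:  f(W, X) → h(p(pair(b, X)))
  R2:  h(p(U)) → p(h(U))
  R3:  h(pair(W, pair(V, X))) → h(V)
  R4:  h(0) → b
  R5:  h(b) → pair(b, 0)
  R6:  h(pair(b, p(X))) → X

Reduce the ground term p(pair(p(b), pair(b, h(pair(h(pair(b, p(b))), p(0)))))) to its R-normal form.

1. p(pair(p(b), pair(b, h(pair(h(pair(b, p(b))), p(0))))))  →  p(pair(p(b), pair(b, h(pair(b, p(0))))))   [R6 at 1.2.2.1.1]
2. p(pair(p(b), pair(b, h(pair(b, p(0))))))  →  p(pair(p(b), pair(b, 0)))   [R6 at 1.2.2]

p(pair(p(b), pair(b, 0)))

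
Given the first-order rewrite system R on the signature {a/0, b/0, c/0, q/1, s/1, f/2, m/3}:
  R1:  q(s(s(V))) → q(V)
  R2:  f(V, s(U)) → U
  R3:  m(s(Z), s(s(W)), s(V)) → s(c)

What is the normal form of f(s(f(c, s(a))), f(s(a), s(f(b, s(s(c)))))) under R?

1. f(s(f(c, s(a))), f(s(a), s(f(b, s(s(c))))))  →  f(s(a), f(s(a), s(f(b, s(s(c))))))   [R2 at 1.1]
2. f(s(a), f(s(a), s(f(b, s(s(c))))))  →  f(s(a), f(b, s(s(c))))   [R2 at 2]
3. f(s(a), f(b, s(s(c))))  →  f(s(a), s(c))   [R2 at 2]
4. f(s(a), s(c))  →  c   [R2 at ε]

c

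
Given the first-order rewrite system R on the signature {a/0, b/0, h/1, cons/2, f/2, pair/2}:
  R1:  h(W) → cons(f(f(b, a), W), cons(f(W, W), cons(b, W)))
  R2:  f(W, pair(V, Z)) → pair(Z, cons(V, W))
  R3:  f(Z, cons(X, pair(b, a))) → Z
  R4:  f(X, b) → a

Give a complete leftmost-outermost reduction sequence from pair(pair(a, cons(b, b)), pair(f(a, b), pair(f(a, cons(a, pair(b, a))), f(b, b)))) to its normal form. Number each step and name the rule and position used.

1. pair(pair(a, cons(b, b)), pair(f(a, b), pair(f(a, cons(a, pair(b, a))), f(b, b))))  →  pair(pair(a, cons(b, b)), pair(a, pair(f(a, cons(a, pair(b, a))), f(b, b))))   [R4 at 2.1]
2. pair(pair(a, cons(b, b)), pair(a, pair(f(a, cons(a, pair(b, a))), f(b, b))))  →  pair(pair(a, cons(b, b)), pair(a, pair(a, f(b, b))))   [R3 at 2.2.1]
3. pair(pair(a, cons(b, b)), pair(a, pair(a, f(b, b))))  →  pair(pair(a, cons(b, b)), pair(a, pair(a, a)))   [R4 at 2.2.2]

pair(pair(a, cons(b, b)), pair(a, pair(a, a)))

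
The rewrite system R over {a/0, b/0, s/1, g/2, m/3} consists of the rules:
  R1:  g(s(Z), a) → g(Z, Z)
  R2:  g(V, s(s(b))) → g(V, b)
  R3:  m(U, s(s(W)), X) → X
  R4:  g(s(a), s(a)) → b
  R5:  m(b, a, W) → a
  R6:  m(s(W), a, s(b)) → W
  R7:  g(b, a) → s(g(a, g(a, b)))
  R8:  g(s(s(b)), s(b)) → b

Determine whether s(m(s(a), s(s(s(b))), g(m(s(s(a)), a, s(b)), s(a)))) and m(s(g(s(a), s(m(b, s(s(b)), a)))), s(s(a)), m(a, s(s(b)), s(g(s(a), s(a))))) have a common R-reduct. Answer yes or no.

yes — NF(t₁) = s(b), NF(t₂) = s(b)

Reduce t₁ = s(m(s(a), s(s(s(b))), g(m(s(s(a)), a, s(b)), s(a)))):
1. s(m(s(a), s(s(s(b))), g(m(s(s(a)), a, s(b)), s(a))))  →  s(g(m(s(s(a)), a, s(b)), s(a)))   [R3 at 1]
2. s(g(m(s(s(a)), a, s(b)), s(a)))  →  s(g(s(a), s(a)))   [R6 at 1.1]
3. s(g(s(a), s(a)))  →  s(b)   [R4 at 1]

Reduce t₂ = m(s(g(s(a), s(m(b, s(s(b)), a)))), s(s(a)), m(a, s(s(b)), s(g(s(a), s(a))))):
1. m(s(g(s(a), s(m(b, s(s(b)), a)))), s(s(a)), m(a, s(s(b)), s(g(s(a), s(a)))))  →  m(a, s(s(b)), s(g(s(a), s(a))))   [R3 at ε]
2. m(a, s(s(b)), s(g(s(a), s(a))))  →  s(g(s(a), s(a)))   [R3 at ε]
3. s(g(s(a), s(a)))  →  s(b)   [R4 at 1]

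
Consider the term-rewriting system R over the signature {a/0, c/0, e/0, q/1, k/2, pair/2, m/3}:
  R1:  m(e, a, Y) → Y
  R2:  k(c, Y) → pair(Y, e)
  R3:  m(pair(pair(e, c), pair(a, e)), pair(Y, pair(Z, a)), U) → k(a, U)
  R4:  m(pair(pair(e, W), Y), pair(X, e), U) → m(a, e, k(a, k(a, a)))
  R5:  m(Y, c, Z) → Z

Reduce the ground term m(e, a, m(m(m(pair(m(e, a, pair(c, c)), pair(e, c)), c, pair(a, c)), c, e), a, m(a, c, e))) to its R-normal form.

e

1. m(e, a, m(m(m(pair(m(e, a, pair(c, c)), pair(e, c)), c, pair(a, c)), c, e), a, m(a, c, e)))  →  m(m(m(pair(m(e, a, pair(c, c)), pair(e, c)), c, pair(a, c)), c, e), a, m(a, c, e))   [R1 at ε]
2. m(m(m(pair(m(e, a, pair(c, c)), pair(e, c)), c, pair(a, c)), c, e), a, m(a, c, e))  →  m(e, a, m(a, c, e))   [R5 at 1]
3. m(e, a, m(a, c, e))  →  m(a, c, e)   [R1 at ε]
4. m(a, c, e)  →  e   [R5 at ε]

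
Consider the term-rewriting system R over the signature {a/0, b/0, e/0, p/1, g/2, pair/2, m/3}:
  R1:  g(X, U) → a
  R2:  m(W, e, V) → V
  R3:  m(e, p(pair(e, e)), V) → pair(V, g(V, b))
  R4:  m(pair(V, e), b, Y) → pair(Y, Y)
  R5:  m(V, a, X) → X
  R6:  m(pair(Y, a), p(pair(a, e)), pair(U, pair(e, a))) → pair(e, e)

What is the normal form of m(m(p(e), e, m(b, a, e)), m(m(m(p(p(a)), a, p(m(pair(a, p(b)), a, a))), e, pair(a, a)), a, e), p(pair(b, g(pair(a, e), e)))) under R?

1. m(m(p(e), e, m(b, a, e)), m(m(m(p(p(a)), a, p(m(pair(a, p(b)), a, a))), e, pair(a, a)), a, e), p(pair(b, g(pair(a, e), e))))  →  m(m(b, a, e), m(m(m(p(p(a)), a, p(m(pair(a, p(b)), a, a))), e, pair(a, a)), a, e), p(pair(b, g(pair(a, e), e))))   [R2 at 1]
2. m(m(b, a, e), m(m(m(p(p(a)), a, p(m(pair(a, p(b)), a, a))), e, pair(a, a)), a, e), p(pair(b, g(pair(a, e), e))))  →  m(e, m(m(m(p(p(a)), a, p(m(pair(a, p(b)), a, a))), e, pair(a, a)), a, e), p(pair(b, g(pair(a, e), e))))   [R5 at 1]
3. m(e, m(m(m(p(p(a)), a, p(m(pair(a, p(b)), a, a))), e, pair(a, a)), a, e), p(pair(b, g(pair(a, e), e))))  →  m(e, e, p(pair(b, g(pair(a, e), e))))   [R5 at 2]
4. m(e, e, p(pair(b, g(pair(a, e), e))))  →  p(pair(b, g(pair(a, e), e)))   [R2 at ε]
5. p(pair(b, g(pair(a, e), e)))  →  p(pair(b, a))   [R1 at 1.2]

p(pair(b, a))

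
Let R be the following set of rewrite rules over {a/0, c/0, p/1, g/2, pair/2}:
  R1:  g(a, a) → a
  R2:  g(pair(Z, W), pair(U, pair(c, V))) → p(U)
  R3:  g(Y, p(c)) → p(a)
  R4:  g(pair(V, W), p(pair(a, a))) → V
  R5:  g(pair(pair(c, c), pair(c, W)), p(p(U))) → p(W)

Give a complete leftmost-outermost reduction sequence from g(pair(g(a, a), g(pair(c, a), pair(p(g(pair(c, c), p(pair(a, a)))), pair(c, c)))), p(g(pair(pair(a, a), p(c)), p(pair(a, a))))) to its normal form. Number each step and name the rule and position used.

a

1. g(pair(g(a, a), g(pair(c, a), pair(p(g(pair(c, c), p(pair(a, a)))), pair(c, c)))), p(g(pair(pair(a, a), p(c)), p(pair(a, a)))))  →  g(pair(a, g(pair(c, a), pair(p(g(pair(c, c), p(pair(a, a)))), pair(c, c)))), p(g(pair(pair(a, a), p(c)), p(pair(a, a)))))   [R1 at 1.1]
2. g(pair(a, g(pair(c, a), pair(p(g(pair(c, c), p(pair(a, a)))), pair(c, c)))), p(g(pair(pair(a, a), p(c)), p(pair(a, a)))))  →  g(pair(a, p(p(g(pair(c, c), p(pair(a, a)))))), p(g(pair(pair(a, a), p(c)), p(pair(a, a)))))   [R2 at 1.2]
3. g(pair(a, p(p(g(pair(c, c), p(pair(a, a)))))), p(g(pair(pair(a, a), p(c)), p(pair(a, a)))))  →  g(pair(a, p(p(c))), p(g(pair(pair(a, a), p(c)), p(pair(a, a)))))   [R4 at 1.2.1.1]
4. g(pair(a, p(p(c))), p(g(pair(pair(a, a), p(c)), p(pair(a, a)))))  →  g(pair(a, p(p(c))), p(pair(a, a)))   [R4 at 2.1]
5. g(pair(a, p(p(c))), p(pair(a, a)))  →  a   [R4 at ε]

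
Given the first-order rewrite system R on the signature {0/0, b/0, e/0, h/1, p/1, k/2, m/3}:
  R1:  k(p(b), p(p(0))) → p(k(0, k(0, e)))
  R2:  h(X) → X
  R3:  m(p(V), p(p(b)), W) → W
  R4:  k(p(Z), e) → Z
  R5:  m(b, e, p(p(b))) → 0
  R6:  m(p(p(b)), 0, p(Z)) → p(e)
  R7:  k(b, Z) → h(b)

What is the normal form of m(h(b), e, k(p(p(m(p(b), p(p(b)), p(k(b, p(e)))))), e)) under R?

0

1. m(h(b), e, k(p(p(m(p(b), p(p(b)), p(k(b, p(e)))))), e))  →  m(b, e, k(p(p(m(p(b), p(p(b)), p(k(b, p(e)))))), e))   [R2 at 1]
2. m(b, e, k(p(p(m(p(b), p(p(b)), p(k(b, p(e)))))), e))  →  m(b, e, p(m(p(b), p(p(b)), p(k(b, p(e))))))   [R4 at 3]
3. m(b, e, p(m(p(b), p(p(b)), p(k(b, p(e))))))  →  m(b, e, p(p(k(b, p(e)))))   [R3 at 3.1]
4. m(b, e, p(p(k(b, p(e)))))  →  m(b, e, p(p(h(b))))   [R7 at 3.1.1]
5. m(b, e, p(p(h(b))))  →  m(b, e, p(p(b)))   [R2 at 3.1.1]
6. m(b, e, p(p(b)))  →  0   [R5 at ε]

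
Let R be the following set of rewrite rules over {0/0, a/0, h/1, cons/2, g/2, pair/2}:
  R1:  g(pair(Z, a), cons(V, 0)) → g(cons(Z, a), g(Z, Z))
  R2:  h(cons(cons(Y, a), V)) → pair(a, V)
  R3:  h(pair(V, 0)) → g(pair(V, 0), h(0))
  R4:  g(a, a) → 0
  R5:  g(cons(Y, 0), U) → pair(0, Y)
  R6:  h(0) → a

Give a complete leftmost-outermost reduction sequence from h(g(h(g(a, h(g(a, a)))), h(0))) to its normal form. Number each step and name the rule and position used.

a

1. h(g(h(g(a, h(g(a, a)))), h(0)))  →  h(g(h(g(a, h(0))), h(0)))   [R4 at 1.1.1.2.1]
2. h(g(h(g(a, h(0))), h(0)))  →  h(g(h(g(a, a)), h(0)))   [R6 at 1.1.1.2]
3. h(g(h(g(a, a)), h(0)))  →  h(g(h(0), h(0)))   [R4 at 1.1.1]
4. h(g(h(0), h(0)))  →  h(g(a, h(0)))   [R6 at 1.1]
5. h(g(a, h(0)))  →  h(g(a, a))   [R6 at 1.2]
6. h(g(a, a))  →  h(0)   [R4 at 1]
7. h(0)  →  a   [R6 at ε]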